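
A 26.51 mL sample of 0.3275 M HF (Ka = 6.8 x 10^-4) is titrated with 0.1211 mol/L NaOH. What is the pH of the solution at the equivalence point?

n(HF) = 0.3275 x 0.02651 = 0.008682 mol; V(NaOH) at equivalence = 0.008682/0.1211 = 0.07169 L.
At equivalence all the acid is converted to F-; total volume = 0.02651 + 0.07169 = 0.09820 L, so [F-] = 0.008682/0.09820 = 0.08841 M.
Kb = Kw/Ka = 1.0e-14 / 6.8 x 10^-4 = 1.47e-11.
[OH^-] = sqrt(Kb x [F-]) = sqrt(1.47e-11 x 0.08841) = 1.14e-6 M.
pOH = 5.94, so pH = 14.00 - 5.94 = 8.06.

8.06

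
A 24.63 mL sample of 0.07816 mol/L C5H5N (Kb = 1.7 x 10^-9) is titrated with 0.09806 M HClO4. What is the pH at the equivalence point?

3.30

n(C5H5N) = 0.07816 x 0.02463 = 0.001925 mol; V(HClO4) at equivalence = 0.001925/0.09806 = 0.01963 L.
At equivalence the base is fully converted to C5H5NH+; total volume = 0.04426 L, so [C5H5NH+] = 0.001925/0.04426 = 0.04349 M.
Ka(C5H5NH+) = Kw/Kb = 1.0e-14 / 1.7 x 10^-9 = 5.88e-6.
[H^+] = sqrt(Ka x [C5H5NH+]) = sqrt(5.88e-6 x 0.04349) = 0.000506 M.
pH = -log(0.000506) = 3.30.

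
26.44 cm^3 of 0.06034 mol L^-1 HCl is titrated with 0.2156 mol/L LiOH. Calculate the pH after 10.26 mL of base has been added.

12.23

n(acid) = 0.06034 x 0.02644 = 0.001595 mol; n(LiOH) added = 0.2156 x 0.01026 = 0.002212 mol.
Base is in excess by 0.002212 - 0.001595 = 0.0006167 mol in a total volume of 0.03670 L.
[OH^-] = 0.0006167/0.03670 = 0.01680 M, so pOH = 1.77 and pH = 14.00 - 1.77 = 12.23.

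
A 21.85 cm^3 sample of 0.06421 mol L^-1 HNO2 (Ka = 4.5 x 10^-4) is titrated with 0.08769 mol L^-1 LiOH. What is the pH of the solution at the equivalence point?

n(HNO2) = 0.06421 x 0.02185 = 0.001403 mol; V(LiOH) at equivalence = 0.001403/0.08769 = 0.01600 L.
At equivalence all the acid is converted to NO2-; total volume = 0.02185 + 0.01600 = 0.03785 L, so [NO2-] = 0.001403/0.03785 = 0.03707 M.
Kb = Kw/Ka = 1.0e-14 / 4.5 x 10^-4 = 2.22e-11.
[OH^-] = sqrt(Kb x [NO2-]) = sqrt(2.22e-11 x 0.03707) = 9.08e-7 M.
pOH = 6.04, so pH = 14.00 - 6.04 = 7.96.

7.96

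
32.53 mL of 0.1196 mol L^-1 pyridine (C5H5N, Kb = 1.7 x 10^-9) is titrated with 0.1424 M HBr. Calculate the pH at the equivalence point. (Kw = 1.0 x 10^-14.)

3.21

n(C5H5N) = 0.1196 x 0.03253 = 0.003891 mol; V(HBr) at equivalence = 0.003891/0.1424 = 0.02732 L.
At equivalence the base is fully converted to C5H5NH+; total volume = 0.05985 L, so [C5H5NH+] = 0.003891/0.05985 = 0.06500 M.
Ka(C5H5NH+) = Kw/Kb = 1.0e-14 / 1.7 x 10^-9 = 5.88e-6.
[H^+] = sqrt(Ka x [C5H5NH+]) = sqrt(5.88e-6 x 0.06500) = 0.000618 M.
pH = -log(0.000618) = 3.21.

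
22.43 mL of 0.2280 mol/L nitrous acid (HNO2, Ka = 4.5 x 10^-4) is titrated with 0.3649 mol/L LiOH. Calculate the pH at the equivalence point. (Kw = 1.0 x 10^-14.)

n(HNO2) = 0.2280 x 0.02243 = 0.005114 mol; V(LiOH) at equivalence = 0.005114/0.3649 = 0.01401 L.
At equivalence all the acid is converted to NO2-; total volume = 0.02243 + 0.01401 = 0.03644 L, so [NO2-] = 0.005114/0.03644 = 0.1403 M.
Kb = Kw/Ka = 1.0e-14 / 4.5 x 10^-4 = 2.22e-11.
[OH^-] = sqrt(Kb x [NO2-]) = sqrt(2.22e-11 x 0.1403) = 1.77e-6 M.
pOH = 5.75, so pH = 14.00 - 5.75 = 8.25.

8.25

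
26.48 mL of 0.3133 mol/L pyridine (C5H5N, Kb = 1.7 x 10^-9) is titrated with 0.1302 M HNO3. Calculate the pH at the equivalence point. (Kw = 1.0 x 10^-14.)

n(C5H5N) = 0.3133 x 0.02648 = 0.008296 mol; V(HNO3) at equivalence = 0.008296/0.1302 = 0.06372 L.
At equivalence the base is fully converted to C5H5NH+; total volume = 0.09020 L, so [C5H5NH+] = 0.008296/0.09020 = 0.09198 M.
Ka(C5H5NH+) = Kw/Kb = 1.0e-14 / 1.7 x 10^-9 = 5.88e-6.
[H^+] = sqrt(Ka x [C5H5NH+]) = sqrt(5.88e-6 x 0.09198) = 0.000736 M.
pH = -log(0.000736) = 3.13.

3.13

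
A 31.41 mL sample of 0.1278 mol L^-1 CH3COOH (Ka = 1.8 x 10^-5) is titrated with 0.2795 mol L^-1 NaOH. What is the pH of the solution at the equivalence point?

8.84

n(CH3COOH) = 0.1278 x 0.03141 = 0.004014 mol; V(NaOH) at equivalence = 0.004014/0.2795 = 0.01436 L.
At equivalence all the acid is converted to CH3COO-; total volume = 0.03141 + 0.01436 = 0.04577 L, so [CH3COO-] = 0.004014/0.04577 = 0.08770 M.
Kb = Kw/Ka = 1.0e-14 / 1.8 x 10^-5 = 5.56e-10.
[OH^-] = sqrt(Kb x [CH3COO-]) = sqrt(5.56e-10 x 0.08770) = 6.98e-6 M.
pOH = 5.16, so pH = 14.00 - 5.16 = 8.84.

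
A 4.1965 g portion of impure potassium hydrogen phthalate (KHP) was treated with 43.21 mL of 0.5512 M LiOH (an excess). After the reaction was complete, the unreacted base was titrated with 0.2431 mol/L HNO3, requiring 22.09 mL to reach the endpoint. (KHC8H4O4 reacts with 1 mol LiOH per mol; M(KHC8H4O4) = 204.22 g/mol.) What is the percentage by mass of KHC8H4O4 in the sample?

Total n(LiOH) added = 0.5512 x 0.04321 = 0.02382 mol.
n(HNO3) used = 0.2431 x 0.02209 = 0.005370 mol, which equals the excess n(LiOH).
So n(LiOH) consumed by the sample = 0.02382 - 0.005370 = 0.01845 mol.
n(KHC8H4O4) = 0.01845 / 1 = 0.01845 mol.
mass KHC8H4O4 = 0.01845 x 204.22 = 3.767 g, so %KHC8H4O4 = 3.767/4.1965 x 100 = 89.8%.

89.8%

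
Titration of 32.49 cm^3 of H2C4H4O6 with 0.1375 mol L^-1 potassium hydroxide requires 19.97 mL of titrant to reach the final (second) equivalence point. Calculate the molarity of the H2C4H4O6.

n(KOH) = 0.1375 x 0.01997 = 0.002746 mol.
At the final (second) equivalence point, 2 mol OH^- react per mol H2C4H4O6, so n(H2C4H4O6) = 0.002746 / 2 = 0.001373 mol.
[H2C4H4O6] = 0.001373 / 0.03249 L = 0.0423 M.

0.0423 M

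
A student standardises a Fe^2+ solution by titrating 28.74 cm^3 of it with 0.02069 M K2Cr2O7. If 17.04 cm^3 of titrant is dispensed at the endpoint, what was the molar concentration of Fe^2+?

n(K2Cr2O7) = 0.02069 x 0.01704 = 0.0003526 mol.
From the balanced equation, 1 mol K2Cr2O7 reacts with 6 mol Fe^2+, so n(Fe^2+) = 0.0003526 x 6/1 = 0.002115 mol.
[Fe^2+] = 0.002115 / 0.02874 L = 0.0736 M.

0.0736 M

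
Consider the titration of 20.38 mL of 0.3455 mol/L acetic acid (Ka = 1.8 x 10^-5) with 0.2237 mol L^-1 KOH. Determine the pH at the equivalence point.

n(CH3COOH) = 0.3455 x 0.02038 = 0.007041 mol; V(KOH) at equivalence = 0.007041/0.2237 = 0.03148 L.
At equivalence all the acid is converted to CH3COO-; total volume = 0.02038 + 0.03148 = 0.05186 L, so [CH3COO-] = 0.007041/0.05186 = 0.1358 M.
Kb = Kw/Ka = 1.0e-14 / 1.8 x 10^-5 = 5.56e-10.
[OH^-] = sqrt(Kb x [CH3COO-]) = sqrt(5.56e-10 x 0.1358) = 8.69e-6 M.
pOH = 5.06, so pH = 14.00 - 5.06 = 8.94.

8.94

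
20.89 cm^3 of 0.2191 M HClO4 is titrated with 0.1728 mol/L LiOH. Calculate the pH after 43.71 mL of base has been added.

n(acid) = 0.2191 x 0.02089 = 0.004577 mol; n(LiOH) added = 0.1728 x 0.04371 = 0.007553 mol.
Base is in excess by 0.007553 - 0.004577 = 0.002976 mol in a total volume of 0.06460 L.
[OH^-] = 0.002976/0.06460 = 0.04607 M, so pOH = 1.34 and pH = 14.00 - 1.34 = 12.66.

12.66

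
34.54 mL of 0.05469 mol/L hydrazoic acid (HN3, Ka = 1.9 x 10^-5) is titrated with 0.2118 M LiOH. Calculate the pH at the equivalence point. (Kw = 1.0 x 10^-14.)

8.68

n(HN3) = 0.05469 x 0.03454 = 0.001889 mol; V(LiOH) at equivalence = 0.001889/0.2118 = 0.008919 L.
At equivalence all the acid is converted to N3-; total volume = 0.03454 + 0.008919 = 0.04346 L, so [N3-] = 0.001889/0.04346 = 0.04347 M.
Kb = Kw/Ka = 1.0e-14 / 1.9 x 10^-5 = 5.26e-10.
[OH^-] = sqrt(Kb x [N3-]) = sqrt(5.26e-10 x 0.04347) = 4.78e-6 M.
pOH = 5.32, so pH = 14.00 - 5.32 = 8.68.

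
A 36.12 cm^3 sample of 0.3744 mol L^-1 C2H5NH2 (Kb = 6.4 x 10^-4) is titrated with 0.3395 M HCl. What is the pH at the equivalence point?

n(C2H5NH2) = 0.3744 x 0.03612 = 0.01352 mol; V(HCl) at equivalence = 0.01352/0.3395 = 0.03983 L.
At equivalence the base is fully converted to C2H5NH3+; total volume = 0.07595 L, so [C2H5NH3+] = 0.01352/0.07595 = 0.1780 M.
Ka(C2H5NH3+) = Kw/Kb = 1.0e-14 / 6.4 x 10^-4 = 1.56e-11.
[H^+] = sqrt(Ka x [C2H5NH3+]) = sqrt(1.56e-11 x 0.1780) = 1.67e-6 M.
pH = -log(1.67e-6) = 5.78.

5.78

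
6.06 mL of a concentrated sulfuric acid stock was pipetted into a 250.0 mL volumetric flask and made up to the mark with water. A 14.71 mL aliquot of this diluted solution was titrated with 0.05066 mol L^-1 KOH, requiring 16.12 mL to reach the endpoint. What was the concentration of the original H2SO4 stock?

n(KOH) = 0.05066 x 0.01612 = 0.0008166 mol.
n(H2SO4) in the aliquot = 0.0008166 x 1/2 = 0.0004083 mol.
[diluted H2SO4] = 0.0004083 / 0.01471 = 0.02776 M.
Dilution factor = 250.0/6.060 = 41.25, so [stock] = 0.02776 x 41.25 = 1.15 M.

1.15 M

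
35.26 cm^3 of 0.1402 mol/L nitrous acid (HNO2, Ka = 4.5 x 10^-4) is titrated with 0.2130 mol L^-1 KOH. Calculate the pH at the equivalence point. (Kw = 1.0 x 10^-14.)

8.14

n(HNO2) = 0.1402 x 0.03526 = 0.004943 mol; V(KOH) at equivalence = 0.004943/0.2130 = 0.02321 L.
At equivalence all the acid is converted to NO2-; total volume = 0.03526 + 0.02321 = 0.05847 L, so [NO2-] = 0.004943/0.05847 = 0.08455 M.
Kb = Kw/Ka = 1.0e-14 / 4.5 x 10^-4 = 2.22e-11.
[OH^-] = sqrt(Kb x [NO2-]) = sqrt(2.22e-11 x 0.08455) = 1.37e-6 M.
pOH = 5.86, so pH = 14.00 - 5.86 = 8.14.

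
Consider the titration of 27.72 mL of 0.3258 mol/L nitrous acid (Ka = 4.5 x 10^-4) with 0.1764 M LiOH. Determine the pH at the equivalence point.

8.20

n(HNO2) = 0.3258 x 0.02772 = 0.009031 mol; V(LiOH) at equivalence = 0.009031/0.1764 = 0.05120 L.
At equivalence all the acid is converted to NO2-; total volume = 0.02772 + 0.05120 = 0.07892 L, so [NO2-] = 0.009031/0.07892 = 0.1144 M.
Kb = Kw/Ka = 1.0e-14 / 4.5 x 10^-4 = 2.22e-11.
[OH^-] = sqrt(Kb x [NO2-]) = sqrt(2.22e-11 x 0.1144) = 1.59e-6 M.
pOH = 5.80, so pH = 14.00 - 5.80 = 8.20.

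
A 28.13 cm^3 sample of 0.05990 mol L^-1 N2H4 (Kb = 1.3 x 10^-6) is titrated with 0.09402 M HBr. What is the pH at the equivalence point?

4.78

n(N2H4) = 0.05990 x 0.02813 = 0.001685 mol; V(HBr) at equivalence = 0.001685/0.09402 = 0.01792 L.
At equivalence the base is fully converted to N2H5+; total volume = 0.04605 L, so [N2H5+] = 0.001685/0.04605 = 0.03659 M.
Ka(N2H5+) = Kw/Kb = 1.0e-14 / 1.3 x 10^-6 = 7.69e-9.
[H^+] = sqrt(Ka x [N2H5+]) = sqrt(7.69e-9 x 0.03659) = 1.68e-5 M.
pH = -log(1.68e-5) = 4.78.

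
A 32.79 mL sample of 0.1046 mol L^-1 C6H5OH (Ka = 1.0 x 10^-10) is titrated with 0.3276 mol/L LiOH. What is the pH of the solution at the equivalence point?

n(C6H5OH) = 0.1046 x 0.03279 = 0.003430 mol; V(LiOH) at equivalence = 0.003430/0.3276 = 0.01047 L.
At equivalence all the acid is converted to C6H5O-; total volume = 0.03279 + 0.01047 = 0.04326 L, so [C6H5O-] = 0.003430/0.04326 = 0.07928 M.
Kb = Kw/Ka = 1.0e-14 / 1.0 x 10^-10 = 0.000100.
[OH^-] = sqrt(Kb x [C6H5O-]) = sqrt(0.000100 x 0.07928) = 0.00282 M.
pOH = 2.55, so pH = 14.00 - 2.55 = 11.45.

11.45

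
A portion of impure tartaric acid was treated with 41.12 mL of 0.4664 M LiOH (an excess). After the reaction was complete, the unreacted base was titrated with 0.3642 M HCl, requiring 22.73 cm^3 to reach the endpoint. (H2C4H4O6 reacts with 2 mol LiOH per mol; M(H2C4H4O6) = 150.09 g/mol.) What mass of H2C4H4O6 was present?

0.818 g

Total n(LiOH) added = 0.4664 x 0.04112 = 0.01918 mol.
n(HCl) used = 0.3642 x 0.02273 = 0.008278 mol, which equals the excess n(LiOH).
So n(LiOH) consumed by the sample = 0.01918 - 0.008278 = 0.01090 mol.
n(H2C4H4O6) = 0.01090 / 2 = 0.005450 mol.
mass = 0.005450 mol x 150.09 g/mol = 0.818 g.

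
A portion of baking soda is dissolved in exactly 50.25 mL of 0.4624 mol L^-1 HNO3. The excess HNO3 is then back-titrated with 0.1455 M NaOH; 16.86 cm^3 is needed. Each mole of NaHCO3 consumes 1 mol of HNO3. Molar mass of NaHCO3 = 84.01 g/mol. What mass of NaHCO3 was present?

Total n(HNO3) added = 0.4624 x 0.05025 = 0.02324 mol.
n(NaOH) used = 0.1455 x 0.01686 = 0.002453 mol, which equals the excess n(HNO3).
So n(HNO3) consumed by the sample = 0.02324 - 0.002453 = 0.02078 mol.
n(NaHCO3) = 0.02078 / 1 = 0.02078 mol.
mass = 0.02078 mol x 84.01 g/mol = 1.75 g.

1.75 g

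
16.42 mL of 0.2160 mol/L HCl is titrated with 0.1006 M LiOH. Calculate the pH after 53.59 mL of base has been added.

n(acid) = 0.2160 x 0.01642 = 0.003547 mol; n(LiOH) added = 0.1006 x 0.05359 = 0.005391 mol.
Base is in excess by 0.005391 - 0.003547 = 0.001844 mol in a total volume of 0.07001 L.
[OH^-] = 0.001844/0.07001 = 0.02635 M, so pOH = 1.58 and pH = 14.00 - 1.58 = 12.42.

12.42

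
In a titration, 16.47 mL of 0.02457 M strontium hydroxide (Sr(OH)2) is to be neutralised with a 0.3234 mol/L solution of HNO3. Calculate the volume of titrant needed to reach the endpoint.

n(Sr(OH)2) = 0.02457 mol/L x 0.01647 L = 0.0004047 mol.
The neutralisation is 1 Sr(OH)2 : 2 HNO3, so n(HNO3) = 0.0004047 x 2/1 = 0.0008093 mol.
V(HNO3) = 0.0008093 / 0.3234 = 0.002503 L = 2.50 mL.

2.50 mL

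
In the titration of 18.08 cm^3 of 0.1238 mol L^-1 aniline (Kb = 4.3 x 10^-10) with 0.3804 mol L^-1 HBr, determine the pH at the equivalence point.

2.83

n(C6H5NH2) = 0.1238 x 0.01808 = 0.002238 mol; V(HBr) at equivalence = 0.002238/0.3804 = 0.005884 L.
At equivalence the base is fully converted to C6H5NH3+; total volume = 0.02396 L, so [C6H5NH3+] = 0.002238/0.02396 = 0.09340 M.
Ka(C6H5NH3+) = Kw/Kb = 1.0e-14 / 4.3 x 10^-10 = 2.33e-5.
[H^+] = sqrt(Ka x [C6H5NH3+]) = sqrt(2.33e-5 x 0.09340) = 0.00147 M.
pH = -log(0.00147) = 2.83.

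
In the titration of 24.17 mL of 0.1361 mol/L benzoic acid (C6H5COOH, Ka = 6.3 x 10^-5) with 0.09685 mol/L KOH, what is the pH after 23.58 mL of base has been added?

4.56

Initial n(C6H5COOH) = 0.1361 x 0.02417 = 0.003290 mol.
n(KOH) added = 0.09685 x 0.02358 = 0.002284 mol, converting that many moles of C6H5COOH to C6H5COO-.
Remaining n(C6H5COOH) = 0.001006 mol; n(C6H5COO-) = 0.002284 mol.
By Henderson-Hasselbalch, pH = pKa + log([A^-]/[HA]) = 4.20 + log(0.002284/0.001006) = 4.20 + (+0.36) = 4.56.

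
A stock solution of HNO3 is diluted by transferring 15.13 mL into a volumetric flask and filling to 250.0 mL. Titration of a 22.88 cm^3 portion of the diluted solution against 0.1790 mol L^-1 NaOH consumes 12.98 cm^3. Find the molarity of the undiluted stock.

n(NaOH) = 0.1790 x 0.01298 = 0.002323 mol.
n(HNO3) in the aliquot = 0.002323 mol.
[diluted HNO3] = 0.002323 / 0.02288 = 0.1015 M.
Dilution factor = 250.0/15.13 = 16.52, so [stock] = 0.1015 x 16.52 = 1.68 M.

1.68 M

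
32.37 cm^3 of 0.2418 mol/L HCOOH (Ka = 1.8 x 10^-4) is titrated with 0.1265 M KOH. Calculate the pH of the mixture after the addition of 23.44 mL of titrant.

3.53

Initial n(HCOOH) = 0.2418 x 0.03237 = 0.007827 mol.
n(KOH) added = 0.1265 x 0.02344 = 0.002965 mol, converting that many moles of HCOOH to HCOO-.
Remaining n(HCOOH) = 0.004862 mol; n(HCOO-) = 0.002965 mol.
By Henderson-Hasselbalch, pH = pKa + log([A^-]/[HA]) = 3.74 + log(0.002965/0.004862) = 3.74 + (-0.21) = 3.53.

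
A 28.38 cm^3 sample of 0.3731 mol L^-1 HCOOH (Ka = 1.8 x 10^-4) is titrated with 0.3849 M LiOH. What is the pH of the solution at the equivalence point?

n(HCOOH) = 0.3731 x 0.02838 = 0.01059 mol; V(LiOH) at equivalence = 0.01059/0.3849 = 0.02751 L.
At equivalence all the acid is converted to HCOO-; total volume = 0.02838 + 0.02751 = 0.05589 L, so [HCOO-] = 0.01059/0.05589 = 0.1895 M.
Kb = Kw/Ka = 1.0e-14 / 1.8 x 10^-4 = 5.56e-11.
[OH^-] = sqrt(Kb x [HCOO-]) = sqrt(5.56e-11 x 0.1895) = 3.24e-6 M.
pOH = 5.49, so pH = 14.00 - 5.49 = 8.51.

8.51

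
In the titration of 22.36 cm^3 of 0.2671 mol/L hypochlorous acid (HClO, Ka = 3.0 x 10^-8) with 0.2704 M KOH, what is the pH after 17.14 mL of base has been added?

Initial n(HClO) = 0.2671 x 0.02236 = 0.005972 mol.
n(KOH) added = 0.2704 x 0.01714 = 0.004635 mol, converting that many moles of HClO to ClO-.
Remaining n(HClO) = 0.001338 mol; n(ClO-) = 0.004635 mol.
By Henderson-Hasselbalch, pH = pKa + log([A^-]/[HA]) = 7.52 + log(0.004635/0.001338) = 7.52 + (+0.54) = 8.06.

8.06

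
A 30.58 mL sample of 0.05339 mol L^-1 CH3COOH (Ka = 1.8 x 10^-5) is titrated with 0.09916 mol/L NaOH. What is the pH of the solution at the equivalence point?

n(CH3COOH) = 0.05339 x 0.03058 = 0.001633 mol; V(NaOH) at equivalence = 0.001633/0.09916 = 0.01646 L.
At equivalence all the acid is converted to CH3COO-; total volume = 0.03058 + 0.01646 = 0.04704 L, so [CH3COO-] = 0.001633/0.04704 = 0.03470 M.
Kb = Kw/Ka = 1.0e-14 / 1.8 x 10^-5 = 5.56e-10.
[OH^-] = sqrt(Kb x [CH3COO-]) = sqrt(5.56e-10 x 0.03470) = 4.39e-6 M.
pOH = 5.36, so pH = 14.00 - 5.36 = 8.64.

8.64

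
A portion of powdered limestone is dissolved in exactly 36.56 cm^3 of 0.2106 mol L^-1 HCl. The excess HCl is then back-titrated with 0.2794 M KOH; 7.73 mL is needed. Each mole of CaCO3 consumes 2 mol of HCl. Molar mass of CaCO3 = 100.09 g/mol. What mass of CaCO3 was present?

Total n(HCl) added = 0.2106 x 0.03656 = 0.007700 mol.
n(KOH) used = 0.2794 x 0.007730 = 0.002160 mol, which equals the excess n(HCl).
So n(HCl) consumed by the sample = 0.007700 - 0.002160 = 0.005540 mol.
n(CaCO3) = 0.005540 / 2 = 0.002770 mol.
mass = 0.002770 mol x 100.09 g/mol = 0.277 g.

0.277 g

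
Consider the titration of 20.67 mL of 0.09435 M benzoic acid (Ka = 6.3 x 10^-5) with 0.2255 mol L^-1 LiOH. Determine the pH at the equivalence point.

8.51

n(C6H5COOH) = 0.09435 x 0.02067 = 0.001950 mol; V(LiOH) at equivalence = 0.001950/0.2255 = 0.008648 L.
At equivalence all the acid is converted to C6H5COO-; total volume = 0.02067 + 0.008648 = 0.02932 L, so [C6H5COO-] = 0.001950/0.02932 = 0.06652 M.
Kb = Kw/Ka = 1.0e-14 / 6.3 x 10^-5 = 1.59e-10.
[OH^-] = sqrt(Kb x [C6H5COO-]) = sqrt(1.59e-10 x 0.06652) = 3.25e-6 M.
pOH = 5.49, so pH = 14.00 - 5.49 = 8.51.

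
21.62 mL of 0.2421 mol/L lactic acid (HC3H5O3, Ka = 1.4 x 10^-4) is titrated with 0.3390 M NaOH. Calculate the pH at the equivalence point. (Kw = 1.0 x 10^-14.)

8.50

n(HC3H5O3) = 0.2421 x 0.02162 = 0.005234 mol; V(NaOH) at equivalence = 0.005234/0.3390 = 0.01544 L.
At equivalence all the acid is converted to C3H5O3-; total volume = 0.02162 + 0.01544 = 0.03706 L, so [C3H5O3-] = 0.005234/0.03706 = 0.1412 M.
Kb = Kw/Ka = 1.0e-14 / 1.4 x 10^-4 = 7.14e-11.
[OH^-] = sqrt(Kb x [C3H5O3-]) = sqrt(7.14e-11 x 0.1412) = 3.18e-6 M.
pOH = 5.50, so pH = 14.00 - 5.50 = 8.50.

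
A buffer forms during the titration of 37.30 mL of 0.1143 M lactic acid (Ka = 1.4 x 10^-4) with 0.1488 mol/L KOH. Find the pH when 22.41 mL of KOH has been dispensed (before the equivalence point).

4.41

Initial n(HC3H5O3) = 0.1143 x 0.03730 = 0.004263 mol.
n(KOH) added = 0.1488 x 0.02241 = 0.003335 mol, converting that many moles of HC3H5O3 to C3H5O3-.
Remaining n(HC3H5O3) = 0.0009288 mol; n(C3H5O3-) = 0.003335 mol.
By Henderson-Hasselbalch, pH = pKa + log([A^-]/[HA]) = 3.85 + log(0.003335/0.0009288) = 3.85 + (+0.56) = 4.41.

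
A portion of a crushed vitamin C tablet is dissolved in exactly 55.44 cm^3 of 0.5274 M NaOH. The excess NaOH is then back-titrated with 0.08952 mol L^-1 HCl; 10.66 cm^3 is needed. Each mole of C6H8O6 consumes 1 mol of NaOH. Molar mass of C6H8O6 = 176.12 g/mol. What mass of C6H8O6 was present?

4.98 g

Total n(NaOH) added = 0.5274 x 0.05544 = 0.02924 mol.
n(HCl) used = 0.08952 x 0.01066 = 0.0009543 mol, which equals the excess n(NaOH).
So n(NaOH) consumed by the sample = 0.02924 - 0.0009543 = 0.02828 mol.
n(C6H8O6) = 0.02828 / 1 = 0.02828 mol.
mass = 0.02828 mol x 176.12 g/mol = 4.98 g.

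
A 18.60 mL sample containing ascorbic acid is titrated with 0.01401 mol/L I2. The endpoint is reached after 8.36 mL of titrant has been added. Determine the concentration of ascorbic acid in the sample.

0.00630 M

n(I2) = 0.01401 x 0.008360 = 0.0001171 mol.
From the balanced equation, 1 mol I2 reacts with 1 mol ascorbic acid, so n(ascorbic acid) = 0.0001171 x 1/1 = 0.0001171 mol.
[ascorbic acid] = 0.0001171 / 0.01860 L = 0.00630 M.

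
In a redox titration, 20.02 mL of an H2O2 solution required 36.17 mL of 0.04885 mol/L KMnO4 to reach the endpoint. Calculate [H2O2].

n(KMnO4) = 0.04885 x 0.03617 = 0.001767 mol.
From the balanced equation, 2 mol KMnO4 reacts with 5 mol H2O2, so n(H2O2) = 0.001767 x 5/2 = 0.004417 mol.
[H2O2] = 0.004417 / 0.02002 L = 0.221 M.

0.221 M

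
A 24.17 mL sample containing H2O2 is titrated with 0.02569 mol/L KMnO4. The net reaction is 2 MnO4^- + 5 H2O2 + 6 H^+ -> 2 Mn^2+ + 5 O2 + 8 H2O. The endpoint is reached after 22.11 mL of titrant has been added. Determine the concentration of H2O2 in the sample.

0.0588 M

n(KMnO4) = 0.02569 x 0.02211 = 0.0005680 mol.
From the balanced equation, 2 mol KMnO4 reacts with 5 mol H2O2, so n(H2O2) = 0.0005680 x 5/2 = 0.001420 mol.
[H2O2] = 0.001420 / 0.02417 L = 0.0588 M.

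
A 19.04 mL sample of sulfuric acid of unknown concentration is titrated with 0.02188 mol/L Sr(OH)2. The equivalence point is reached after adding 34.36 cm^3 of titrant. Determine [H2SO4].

0.0395 M

n(Sr(OH)2) delivered = 0.02188 x 0.03436 = 0.0007518 mol.
For a 1:1 reaction, n(H2SO4) = 0.0007518 mol.
[H2SO4] = 0.0007518 mol / 0.01904 L = 0.0395 M.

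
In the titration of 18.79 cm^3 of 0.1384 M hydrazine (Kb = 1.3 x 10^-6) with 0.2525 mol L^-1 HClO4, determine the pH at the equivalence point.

4.58

n(N2H4) = 0.1384 x 0.01879 = 0.002601 mol; V(HClO4) at equivalence = 0.002601/0.2525 = 0.01030 L.
At equivalence the base is fully converted to N2H5+; total volume = 0.02909 L, so [N2H5+] = 0.002601/0.02909 = 0.08940 M.
Ka(N2H5+) = Kw/Kb = 1.0e-14 / 1.3 x 10^-6 = 7.69e-9.
[H^+] = sqrt(Ka x [N2H5+]) = sqrt(7.69e-9 x 0.08940) = 2.62e-5 M.
pH = -log(2.62e-5) = 4.58.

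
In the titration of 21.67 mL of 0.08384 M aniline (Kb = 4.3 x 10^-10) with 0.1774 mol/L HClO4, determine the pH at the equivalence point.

n(C6H5NH2) = 0.08384 x 0.02167 = 0.001817 mol; V(HClO4) at equivalence = 0.001817/0.1774 = 0.01024 L.
At equivalence the base is fully converted to C6H5NH3+; total volume = 0.03191 L, so [C6H5NH3+] = 0.001817/0.03191 = 0.05693 M.
Ka(C6H5NH3+) = Kw/Kb = 1.0e-14 / 4.3 x 10^-10 = 2.33e-5.
[H^+] = sqrt(Ka x [C6H5NH3+]) = sqrt(2.33e-5 x 0.05693) = 0.00115 M.
pH = -log(0.00115) = 2.94.

2.94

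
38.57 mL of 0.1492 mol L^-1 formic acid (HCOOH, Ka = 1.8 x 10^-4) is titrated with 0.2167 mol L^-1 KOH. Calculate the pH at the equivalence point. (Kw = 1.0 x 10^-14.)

n(HCOOH) = 0.1492 x 0.03857 = 0.005755 mol; V(KOH) at equivalence = 0.005755/0.2167 = 0.02656 L.
At equivalence all the acid is converted to HCOO-; total volume = 0.03857 + 0.02656 = 0.06513 L, so [HCOO-] = 0.005755/0.06513 = 0.08836 M.
Kb = Kw/Ka = 1.0e-14 / 1.8 x 10^-4 = 5.56e-11.
[OH^-] = sqrt(Kb x [HCOO-]) = sqrt(5.56e-11 x 0.08836) = 2.22e-6 M.
pOH = 5.65, so pH = 14.00 - 5.65 = 8.35.

8.35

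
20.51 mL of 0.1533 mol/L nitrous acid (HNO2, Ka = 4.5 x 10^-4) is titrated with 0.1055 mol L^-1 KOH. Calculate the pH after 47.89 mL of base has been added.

n(acid) = 0.1533 x 0.02051 = 0.003144 mol; n(KOH) added = 0.1055 x 0.04789 = 0.005052 mol.
Base is in excess by 0.005052 - 0.003144 = 0.001908 mol in a total volume of 0.06840 L.
[OH^-] = 0.001908/0.06840 = 0.02790 M, so pOH = 1.55 and pH = 14.00 - 1.55 = 12.45.

12.45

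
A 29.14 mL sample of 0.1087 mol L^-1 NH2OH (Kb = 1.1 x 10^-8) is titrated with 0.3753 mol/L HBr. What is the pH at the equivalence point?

3.56

n(NH2OH) = 0.1087 x 0.02914 = 0.003168 mol; V(HBr) at equivalence = 0.003168/0.3753 = 0.008440 L.
At equivalence the base is fully converted to NH3OH+; total volume = 0.03758 L, so [NH3OH+] = 0.003168/0.03758 = 0.08429 M.
Ka(NH3OH+) = Kw/Kb = 1.0e-14 / 1.1 x 10^-8 = 9.09e-7.
[H^+] = sqrt(Ka x [NH3OH+]) = sqrt(9.09e-7 x 0.08429) = 0.000277 M.
pH = -log(0.000277) = 3.56.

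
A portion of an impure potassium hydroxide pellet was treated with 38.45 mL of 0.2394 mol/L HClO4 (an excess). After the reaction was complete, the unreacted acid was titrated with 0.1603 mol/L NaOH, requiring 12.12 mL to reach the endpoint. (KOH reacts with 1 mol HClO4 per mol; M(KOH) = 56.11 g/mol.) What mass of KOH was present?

Total n(HClO4) added = 0.2394 x 0.03845 = 0.009205 mol.
n(NaOH) used = 0.1603 x 0.01212 = 0.001943 mol, which equals the excess n(HClO4).
So n(HClO4) consumed by the sample = 0.009205 - 0.001943 = 0.007262 mol.
n(KOH) = 0.007262 / 1 = 0.007262 mol.
mass = 0.007262 mol x 56.11 g/mol = 0.407 g.

0.407 g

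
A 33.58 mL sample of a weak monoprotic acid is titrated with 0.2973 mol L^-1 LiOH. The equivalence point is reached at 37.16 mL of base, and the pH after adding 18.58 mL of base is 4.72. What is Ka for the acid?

18.58 mL is half of the equivalence volume, so this is the half-equivalence point where [HA] = [A^-].
At half-equivalence pH = pKa, so pKa = 4.72.
Ka = 10^(-4.72) = 1.9 x 10^-5.

1.9 x 10^-5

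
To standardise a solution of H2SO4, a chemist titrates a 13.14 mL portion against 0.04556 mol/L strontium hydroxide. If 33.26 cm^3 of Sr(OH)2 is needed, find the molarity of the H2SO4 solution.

n(Sr(OH)2) delivered = 0.04556 x 0.03326 = 0.001515 mol.
For a 1:1 reaction, n(H2SO4) = 0.001515 mol.
[H2SO4] = 0.001515 mol / 0.01314 L = 0.115 M.

0.115 M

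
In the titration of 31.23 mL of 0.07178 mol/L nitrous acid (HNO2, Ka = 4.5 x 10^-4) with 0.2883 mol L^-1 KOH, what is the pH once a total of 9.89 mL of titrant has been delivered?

n(acid) = 0.07178 x 0.03123 = 0.002242 mol; n(KOH) added = 0.2883 x 0.009890 = 0.002851 mol.
Base is in excess by 0.002851 - 0.002242 = 0.0006096 mol in a total volume of 0.04112 L.
[OH^-] = 0.0006096/0.04112 = 0.01482 M, so pOH = 1.83 and pH = 14.00 - 1.83 = 12.17.

12.17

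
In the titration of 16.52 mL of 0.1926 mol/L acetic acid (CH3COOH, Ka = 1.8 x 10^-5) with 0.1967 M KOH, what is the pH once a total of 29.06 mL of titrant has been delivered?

n(acid) = 0.1926 x 0.01652 = 0.003182 mol; n(KOH) added = 0.1967 x 0.02906 = 0.005716 mol.
Base is in excess by 0.005716 - 0.003182 = 0.002534 mol in a total volume of 0.04558 L.
[OH^-] = 0.002534/0.04558 = 0.05560 M, so pOH = 1.25 and pH = 14.00 - 1.25 = 12.75.

12.75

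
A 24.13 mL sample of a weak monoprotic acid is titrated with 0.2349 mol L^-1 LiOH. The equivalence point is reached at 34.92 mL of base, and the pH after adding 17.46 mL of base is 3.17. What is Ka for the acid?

17.46 mL is half of the equivalence volume, so this is the half-equivalence point where [HA] = [A^-].
At half-equivalence pH = pKa, so pKa = 3.17.
Ka = 10^(-3.17) = 6.8 x 10^-4.

6.8 x 10^-4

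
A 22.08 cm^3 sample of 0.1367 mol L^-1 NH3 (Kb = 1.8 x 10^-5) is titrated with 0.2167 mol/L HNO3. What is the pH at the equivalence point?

5.17

n(NH3) = 0.1367 x 0.02208 = 0.003018 mol; V(HNO3) at equivalence = 0.003018/0.2167 = 0.01393 L.
At equivalence the base is fully converted to NH4+; total volume = 0.03601 L, so [NH4+] = 0.003018/0.03601 = 0.08382 M.
Ka(NH4+) = Kw/Kb = 1.0e-14 / 1.8 x 10^-5 = 5.56e-10.
[H^+] = sqrt(Ka x [NH4+]) = sqrt(5.56e-10 x 0.08382) = 6.82e-6 M.
pH = -log(6.82e-6) = 5.17.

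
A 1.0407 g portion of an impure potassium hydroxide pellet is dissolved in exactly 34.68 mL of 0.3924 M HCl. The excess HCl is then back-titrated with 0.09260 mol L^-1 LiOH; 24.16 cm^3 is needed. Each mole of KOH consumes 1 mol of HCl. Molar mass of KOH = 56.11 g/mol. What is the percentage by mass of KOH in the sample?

Total n(HCl) added = 0.3924 x 0.03468 = 0.01361 mol.
n(LiOH) used = 0.09260 x 0.02416 = 0.002237 mol, which equals the excess n(HCl).
So n(HCl) consumed by the sample = 0.01361 - 0.002237 = 0.01137 mol.
n(KOH) = 0.01137 / 1 = 0.01137 mol.
mass KOH = 0.01137 x 56.11 = 0.6380 g, so %KOH = 0.6380/1.0407 x 100 = 61.3%.

61.3%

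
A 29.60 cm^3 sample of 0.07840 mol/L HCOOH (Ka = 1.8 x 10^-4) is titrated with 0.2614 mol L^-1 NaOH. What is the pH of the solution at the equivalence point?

n(HCOOH) = 0.07840 x 0.02960 = 0.002321 mol; V(NaOH) at equivalence = 0.002321/0.2614 = 0.008878 L.
At equivalence all the acid is converted to HCOO-; total volume = 0.02960 + 0.008878 = 0.03848 L, so [HCOO-] = 0.002321/0.03848 = 0.06031 M.
Kb = Kw/Ka = 1.0e-14 / 1.8 x 10^-4 = 5.56e-11.
[OH^-] = sqrt(Kb x [HCOO-]) = sqrt(5.56e-11 x 0.06031) = 1.83e-6 M.
pOH = 5.74, so pH = 14.00 - 5.74 = 8.26.

8.26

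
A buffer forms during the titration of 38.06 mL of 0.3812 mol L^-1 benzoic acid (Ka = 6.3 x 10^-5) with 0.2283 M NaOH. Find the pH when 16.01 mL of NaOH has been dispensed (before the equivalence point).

Initial n(C6H5COOH) = 0.3812 x 0.03806 = 0.01451 mol.
n(NaOH) added = 0.2283 x 0.01601 = 0.003655 mol, converting that many moles of C6H5COOH to C6H5COO-.
Remaining n(C6H5COOH) = 0.01085 mol; n(C6H5COO-) = 0.003655 mol.
By Henderson-Hasselbalch, pH = pKa + log([A^-]/[HA]) = 4.20 + log(0.003655/0.01085) = 4.20 + (-0.47) = 3.73.

3.73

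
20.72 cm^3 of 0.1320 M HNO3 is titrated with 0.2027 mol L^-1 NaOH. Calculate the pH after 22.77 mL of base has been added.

12.64

n(acid) = 0.1320 x 0.02072 = 0.002735 mol; n(NaOH) added = 0.2027 x 0.02277 = 0.004615 mol.
Base is in excess by 0.004615 - 0.002735 = 0.001880 mol in a total volume of 0.04349 L.
[OH^-] = 0.001880/0.04349 = 0.04324 M, so pOH = 1.36 and pH = 14.00 - 1.36 = 12.64.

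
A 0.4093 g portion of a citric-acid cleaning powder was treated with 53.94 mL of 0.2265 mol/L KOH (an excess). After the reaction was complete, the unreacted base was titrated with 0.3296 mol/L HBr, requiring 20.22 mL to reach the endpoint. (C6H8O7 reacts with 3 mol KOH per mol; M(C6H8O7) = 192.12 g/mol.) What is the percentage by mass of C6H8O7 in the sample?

Total n(KOH) added = 0.2265 x 0.05394 = 0.01222 mol.
n(HBr) used = 0.3296 x 0.02022 = 0.006665 mol, which equals the excess n(KOH).
So n(KOH) consumed by the sample = 0.01222 - 0.006665 = 0.005553 mol.
n(C6H8O7) = 0.005553 / 3 = 0.001851 mol.
mass C6H8O7 = 0.001851 x 192.12 = 0.3556 g, so %C6H8O7 = 0.3556/0.4093 x 100 = 86.9%.

86.9%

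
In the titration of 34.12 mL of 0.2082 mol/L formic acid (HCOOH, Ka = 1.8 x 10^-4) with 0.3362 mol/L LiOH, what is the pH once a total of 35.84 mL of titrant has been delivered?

12.85

n(acid) = 0.2082 x 0.03412 = 0.007104 mol; n(LiOH) added = 0.3362 x 0.03584 = 0.01205 mol.
Base is in excess by 0.01205 - 0.007104 = 0.004946 mol in a total volume of 0.06996 L.
[OH^-] = 0.004946/0.06996 = 0.07069 M, so pOH = 1.15 and pH = 14.00 - 1.15 = 12.85.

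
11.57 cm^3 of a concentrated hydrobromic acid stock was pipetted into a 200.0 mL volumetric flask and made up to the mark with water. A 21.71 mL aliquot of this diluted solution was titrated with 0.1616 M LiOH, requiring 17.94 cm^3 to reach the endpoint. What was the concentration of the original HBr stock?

2.31 M

n(LiOH) = 0.1616 x 0.01794 = 0.002899 mol.
n(HBr) in the aliquot = 0.002899 mol.
[diluted HBr] = 0.002899 / 0.02171 = 0.1335 M.
Dilution factor = 200.0/11.57 = 17.29, so [stock] = 0.1335 x 17.29 = 2.31 M.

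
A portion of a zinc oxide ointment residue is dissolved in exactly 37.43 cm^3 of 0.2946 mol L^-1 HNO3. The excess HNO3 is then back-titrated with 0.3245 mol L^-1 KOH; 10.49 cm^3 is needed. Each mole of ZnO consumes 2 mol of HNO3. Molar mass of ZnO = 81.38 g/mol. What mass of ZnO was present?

Total n(HNO3) added = 0.2946 x 0.03743 = 0.01103 mol.
n(KOH) used = 0.3245 x 0.01049 = 0.003404 mol, which equals the excess n(HNO3).
So n(HNO3) consumed by the sample = 0.01103 - 0.003404 = 0.007623 mol.
n(ZnO) = 0.007623 / 2 = 0.003811 mol.
mass = 0.003811 mol x 81.38 g/mol = 0.310 g.

0.310 g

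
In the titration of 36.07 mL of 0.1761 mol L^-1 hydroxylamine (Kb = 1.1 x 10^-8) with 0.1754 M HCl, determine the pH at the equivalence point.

3.55

n(NH2OH) = 0.1761 x 0.03607 = 0.006352 mol; V(HCl) at equivalence = 0.006352/0.1754 = 0.03621 L.
At equivalence the base is fully converted to NH3OH+; total volume = 0.07228 L, so [NH3OH+] = 0.006352/0.07228 = 0.08787 M.
Ka(NH3OH+) = Kw/Kb = 1.0e-14 / 1.1 x 10^-8 = 9.09e-7.
[H^+] = sqrt(Ka x [NH3OH+]) = sqrt(9.09e-7 x 0.08787) = 0.000283 M.
pH = -log(0.000283) = 3.55.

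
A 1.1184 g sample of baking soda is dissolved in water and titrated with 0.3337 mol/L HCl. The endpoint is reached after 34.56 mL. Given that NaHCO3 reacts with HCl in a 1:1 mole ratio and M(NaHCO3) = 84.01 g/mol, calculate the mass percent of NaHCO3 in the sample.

86.6%

n(HCl) = 0.3337 x 0.03456 = 0.01153 mol.
n(NaHCO3) = 0.01153 / 1 = 0.01153 mol.
mass of NaHCO3 = 0.01153 x 84.01 = 0.9689 g.
% purity = 0.9689 / 1.1184 x 100 = 86.6%.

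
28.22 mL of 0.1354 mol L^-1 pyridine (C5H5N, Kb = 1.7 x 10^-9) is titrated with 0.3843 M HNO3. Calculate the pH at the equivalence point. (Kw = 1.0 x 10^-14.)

3.11

n(C5H5N) = 0.1354 x 0.02822 = 0.003821 mol; V(HNO3) at equivalence = 0.003821/0.3843 = 0.009943 L.
At equivalence the base is fully converted to C5H5NH+; total volume = 0.03816 L, so [C5H5NH+] = 0.003821/0.03816 = 0.1001 M.
Ka(C5H5NH+) = Kw/Kb = 1.0e-14 / 1.7 x 10^-9 = 5.88e-6.
[H^+] = sqrt(Ka x [C5H5NH+]) = sqrt(5.88e-6 x 0.1001) = 0.000767 M.
pH = -log(0.000767) = 3.11.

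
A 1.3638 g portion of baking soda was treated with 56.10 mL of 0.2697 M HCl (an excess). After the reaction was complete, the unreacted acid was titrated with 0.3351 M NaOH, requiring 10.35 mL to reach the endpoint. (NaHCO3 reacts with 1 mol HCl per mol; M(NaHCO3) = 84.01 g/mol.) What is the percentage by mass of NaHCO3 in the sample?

Total n(HCl) added = 0.2697 x 0.05610 = 0.01513 mol.
n(NaOH) used = 0.3351 x 0.01035 = 0.003468 mol, which equals the excess n(HCl).
So n(HCl) consumed by the sample = 0.01513 - 0.003468 = 0.01166 mol.
n(NaHCO3) = 0.01166 / 1 = 0.01166 mol.
mass NaHCO3 = 0.01166 x 84.01 = 0.9797 g, so %NaHCO3 = 0.9797/1.3638 x 100 = 71.8%.

71.8%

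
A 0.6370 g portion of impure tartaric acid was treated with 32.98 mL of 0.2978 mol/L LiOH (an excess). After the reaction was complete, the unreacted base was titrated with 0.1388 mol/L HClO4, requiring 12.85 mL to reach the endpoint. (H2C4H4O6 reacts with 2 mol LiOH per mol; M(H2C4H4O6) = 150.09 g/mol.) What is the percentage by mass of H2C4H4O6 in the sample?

Total n(LiOH) added = 0.2978 x 0.03298 = 0.009821 mol.
n(HClO4) used = 0.1388 x 0.01285 = 0.001784 mol, which equals the excess n(LiOH).
So n(LiOH) consumed by the sample = 0.009821 - 0.001784 = 0.008038 mol.
n(H2C4H4O6) = 0.008038 / 2 = 0.004019 mol.
mass H2C4H4O6 = 0.004019 x 150.09 = 0.6032 g, so %H2C4H4O6 = 0.6032/0.6370 x 100 = 94.7%.

94.7%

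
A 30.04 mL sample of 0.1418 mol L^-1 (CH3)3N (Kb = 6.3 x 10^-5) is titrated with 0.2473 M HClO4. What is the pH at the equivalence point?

5.42

n((CH3)3N) = 0.1418 x 0.03004 = 0.004260 mol; V(HClO4) at equivalence = 0.004260/0.2473 = 0.01722 L.
At equivalence the base is fully converted to (CH3)3NH+; total volume = 0.04726 L, so [(CH3)3NH+] = 0.004260/0.04726 = 0.09012 M.
Ka((CH3)3NH+) = Kw/Kb = 1.0e-14 / 6.3 x 10^-5 = 1.59e-10.
[H^+] = sqrt(Ka x [(CH3)3NH+]) = sqrt(1.59e-10 x 0.09012) = 3.78e-6 M.
pH = -log(3.78e-6) = 5.42.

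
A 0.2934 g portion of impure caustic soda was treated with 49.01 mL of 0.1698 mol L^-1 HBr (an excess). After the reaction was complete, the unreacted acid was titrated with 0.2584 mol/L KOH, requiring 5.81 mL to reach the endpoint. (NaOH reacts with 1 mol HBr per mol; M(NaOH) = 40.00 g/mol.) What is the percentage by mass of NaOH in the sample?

Total n(HBr) added = 0.1698 x 0.04901 = 0.008322 mol.
n(KOH) used = 0.2584 x 0.005810 = 0.001501 mol, which equals the excess n(HBr).
So n(HBr) consumed by the sample = 0.008322 - 0.001501 = 0.006821 mol.
n(NaOH) = 0.006821 / 1 = 0.006821 mol.
mass NaOH = 0.006821 x 40.00 = 0.2728 g, so %NaOH = 0.2728/0.2934 x 100 = 93.0%.

93.0%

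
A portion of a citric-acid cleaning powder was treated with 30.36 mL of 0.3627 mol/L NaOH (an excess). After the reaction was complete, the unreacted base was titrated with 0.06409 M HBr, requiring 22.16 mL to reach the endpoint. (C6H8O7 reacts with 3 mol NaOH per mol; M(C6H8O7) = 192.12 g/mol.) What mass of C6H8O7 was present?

0.614 g

Total n(NaOH) added = 0.3627 x 0.03036 = 0.01101 mol.
n(HBr) used = 0.06409 x 0.02216 = 0.001420 mol, which equals the excess n(NaOH).
So n(NaOH) consumed by the sample = 0.01101 - 0.001420 = 0.009591 mol.
n(C6H8O7) = 0.009591 / 3 = 0.003197 mol.
mass = 0.003197 mol x 192.12 g/mol = 0.614 g.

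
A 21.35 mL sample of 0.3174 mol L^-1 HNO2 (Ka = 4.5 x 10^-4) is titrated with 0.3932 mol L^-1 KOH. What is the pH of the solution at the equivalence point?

8.30

n(HNO2) = 0.3174 x 0.02135 = 0.006776 mol; V(KOH) at equivalence = 0.006776/0.3932 = 0.01723 L.
At equivalence all the acid is converted to NO2-; total volume = 0.02135 + 0.01723 = 0.03858 L, so [NO2-] = 0.006776/0.03858 = 0.1756 M.
Kb = Kw/Ka = 1.0e-14 / 4.5 x 10^-4 = 2.22e-11.
[OH^-] = sqrt(Kb x [NO2-]) = sqrt(2.22e-11 x 0.1756) = 1.98e-6 M.
pOH = 5.70, so pH = 14.00 - 5.70 = 8.30.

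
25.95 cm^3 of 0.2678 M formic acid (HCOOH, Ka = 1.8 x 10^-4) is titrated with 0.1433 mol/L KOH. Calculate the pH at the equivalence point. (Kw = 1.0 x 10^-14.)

n(HCOOH) = 0.2678 x 0.02595 = 0.006949 mol; V(KOH) at equivalence = 0.006949/0.1433 = 0.04850 L.
At equivalence all the acid is converted to HCOO-; total volume = 0.02595 + 0.04850 = 0.07445 L, so [HCOO-] = 0.006949/0.07445 = 0.09335 M.
Kb = Kw/Ka = 1.0e-14 / 1.8 x 10^-4 = 5.56e-11.
[OH^-] = sqrt(Kb x [HCOO-]) = sqrt(5.56e-11 x 0.09335) = 2.28e-6 M.
pOH = 5.64, so pH = 14.00 - 5.64 = 8.36.

8.36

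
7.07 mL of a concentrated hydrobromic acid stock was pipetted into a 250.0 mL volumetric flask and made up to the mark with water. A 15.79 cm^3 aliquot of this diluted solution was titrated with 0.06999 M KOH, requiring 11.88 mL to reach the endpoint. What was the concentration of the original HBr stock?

n(KOH) = 0.06999 x 0.01188 = 0.0008315 mol.
n(HBr) in the aliquot = 0.0008315 mol.
[diluted HBr] = 0.0008315 / 0.01579 = 0.05266 M.
Dilution factor = 250.0/7.070 = 35.36, so [stock] = 0.05266 x 35.36 = 1.86 M.

1.86 M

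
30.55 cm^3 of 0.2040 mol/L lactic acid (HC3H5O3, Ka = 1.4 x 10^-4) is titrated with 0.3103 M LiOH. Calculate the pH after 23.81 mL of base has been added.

n(acid) = 0.2040 x 0.03055 = 0.006232 mol; n(LiOH) added = 0.3103 x 0.02381 = 0.007388 mol.
Base is in excess by 0.007388 - 0.006232 = 0.001156 mol in a total volume of 0.05436 L.
[OH^-] = 0.001156/0.05436 = 0.02127 M, so pOH = 1.67 and pH = 14.00 - 1.67 = 12.33.

12.33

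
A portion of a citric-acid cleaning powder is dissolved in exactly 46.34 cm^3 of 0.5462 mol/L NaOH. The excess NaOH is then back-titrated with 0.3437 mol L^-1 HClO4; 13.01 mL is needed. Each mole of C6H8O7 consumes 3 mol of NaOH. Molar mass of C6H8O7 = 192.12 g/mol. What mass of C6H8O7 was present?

1.33 g

Total n(NaOH) added = 0.5462 x 0.04634 = 0.02531 mol.
n(HClO4) used = 0.3437 x 0.01301 = 0.004472 mol, which equals the excess n(NaOH).
So n(NaOH) consumed by the sample = 0.02531 - 0.004472 = 0.02084 mol.
n(C6H8O7) = 0.02084 / 3 = 0.006946 mol.
mass = 0.006946 mol x 192.12 g/mol = 1.33 g.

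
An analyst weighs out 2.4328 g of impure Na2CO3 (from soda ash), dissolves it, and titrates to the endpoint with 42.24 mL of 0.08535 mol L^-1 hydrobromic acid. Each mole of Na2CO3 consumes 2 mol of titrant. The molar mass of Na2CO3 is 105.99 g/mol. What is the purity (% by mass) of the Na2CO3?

7.85%

n(HBr) = 0.08535 x 0.04224 = 0.003605 mol.
n(Na2CO3) = 0.003605 / 2 = 0.001803 mol.
mass of Na2CO3 = 0.001803 x 105.99 = 0.1911 g.
% purity = 0.1911 / 2.4328 x 100 = 7.85%.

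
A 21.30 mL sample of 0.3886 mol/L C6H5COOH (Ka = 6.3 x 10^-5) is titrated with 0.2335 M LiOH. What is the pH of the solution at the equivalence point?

n(C6H5COOH) = 0.3886 x 0.02130 = 0.008277 mol; V(LiOH) at equivalence = 0.008277/0.2335 = 0.03545 L.
At equivalence all the acid is converted to C6H5COO-; total volume = 0.02130 + 0.03545 = 0.05675 L, so [C6H5COO-] = 0.008277/0.05675 = 0.1459 M.
Kb = Kw/Ka = 1.0e-14 / 6.3 x 10^-5 = 1.59e-10.
[OH^-] = sqrt(Kb x [C6H5COO-]) = sqrt(1.59e-10 x 0.1459) = 4.81e-6 M.
pOH = 5.32, so pH = 14.00 - 5.32 = 8.68.

8.68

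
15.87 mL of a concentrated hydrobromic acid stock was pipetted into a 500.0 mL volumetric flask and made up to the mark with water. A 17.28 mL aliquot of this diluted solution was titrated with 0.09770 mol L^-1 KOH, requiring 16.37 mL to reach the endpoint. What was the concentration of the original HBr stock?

2.92 M

n(KOH) = 0.09770 x 0.01637 = 0.001599 mol.
n(HBr) in the aliquot = 0.001599 mol.
[diluted HBr] = 0.001599 / 0.01728 = 0.09255 M.
Dilution factor = 500.0/15.87 = 31.51, so [stock] = 0.09255 x 31.51 = 2.92 M.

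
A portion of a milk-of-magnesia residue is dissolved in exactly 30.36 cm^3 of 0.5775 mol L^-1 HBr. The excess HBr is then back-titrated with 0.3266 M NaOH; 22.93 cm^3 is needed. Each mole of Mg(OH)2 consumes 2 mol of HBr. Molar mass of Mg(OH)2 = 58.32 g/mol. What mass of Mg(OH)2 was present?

0.293 g

Total n(HBr) added = 0.5775 x 0.03036 = 0.01753 mol.
n(NaOH) used = 0.3266 x 0.02293 = 0.007489 mol, which equals the excess n(HBr).
So n(HBr) consumed by the sample = 0.01753 - 0.007489 = 0.01004 mol.
n(Mg(OH)2) = 0.01004 / 2 = 0.005022 mol.
mass = 0.005022 mol x 58.32 g/mol = 0.293 g.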